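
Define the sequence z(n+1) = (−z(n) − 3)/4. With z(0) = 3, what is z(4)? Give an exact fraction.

z(1) = (−3 − 3)/4 = −3/2.
z(2) = (−(−3/2) − 3)/4 = −3/8.
z(3) = (−(−3/8) − 3)/4 = −21/32.
z(4) = (−(−21/32) − 3)/4 = −75/128.

−75/128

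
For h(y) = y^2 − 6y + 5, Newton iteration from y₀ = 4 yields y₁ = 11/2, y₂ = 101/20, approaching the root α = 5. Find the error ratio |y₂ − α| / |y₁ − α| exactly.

y₁ − α = 11/2 − 5 = 1/2, so |y₁ − α| = 1/2.
y₂ − α = 101/20 − 5 = 1/20, so |y₂ − α| = 1/20.
Ratio = (1/20) / (1/2) = 1/10.

1/10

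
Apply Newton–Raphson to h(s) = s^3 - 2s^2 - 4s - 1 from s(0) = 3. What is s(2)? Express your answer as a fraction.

h'(s) = 3s^2 - 4s - 4.
h(3) = -4, h'(3) = 11, so s(1) = 3 - (-4)/11 = 37/11.
h(37/11) = 1296/1331, h'(37/11) = 1995/121, so s(2) = (37/11) - (1296/1331)/(1995/121) = 24173/7315.

24173/7315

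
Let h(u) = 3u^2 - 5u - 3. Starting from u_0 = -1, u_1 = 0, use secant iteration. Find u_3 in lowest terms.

h(-1) = 5, h(0) = -3. u_2 = 0 - (-3)·(0 - (-1))/((-3) - 5) = -3/8.
h(0) = -3, h(-3/8) = -45/64. u_3 = (-3/8) - (-45/64)·((-3/8) - 0)/((-45/64) - (-3)) = -24/49.

-24/49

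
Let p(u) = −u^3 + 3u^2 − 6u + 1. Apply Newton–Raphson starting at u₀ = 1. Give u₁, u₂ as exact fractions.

p'(u) = −3u^2 + 6u − 6.
p(1) = −3, p'(1) = −3, so u₁ = 1 − (−3)/(−3) = 0.
p(0) = 1, p'(0) = −6, so u₂ = 0 − 1/(−6) = 1/6.

u₁ = 0, u₂ = 1/6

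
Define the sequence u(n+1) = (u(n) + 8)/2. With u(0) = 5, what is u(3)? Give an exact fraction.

u(1) = (5 + 8)/2 = 13/2.
u(2) = ((13/2) + 8)/2 = 29/4.
u(3) = ((29/4) + 8)/2 = 61/8.

61/8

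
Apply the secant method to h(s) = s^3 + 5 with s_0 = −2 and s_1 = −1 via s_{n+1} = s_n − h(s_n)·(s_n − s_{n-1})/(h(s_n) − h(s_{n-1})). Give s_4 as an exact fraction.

h(−2) = −3, h(−1) = 4. s_2 = (−1) − 4·((−1) − (−2))/(4 − (−3)) = −11/7.
h(−1) = 4, h(−11/7) = 384/343. s_3 = (−11/7) − (384/343)·((−11/7) − (−1))/((384/343) − 4) = −443/247.
h(−11/7) = 384/343, h(−443/247) = −11592192/15069223. s_4 = (−443/247) − (−11592192/15069223)·((−443/247) − (−11/7))/((−11592192/15069223) − (384/343)) = −14432773/8474569.

−14432773/8474569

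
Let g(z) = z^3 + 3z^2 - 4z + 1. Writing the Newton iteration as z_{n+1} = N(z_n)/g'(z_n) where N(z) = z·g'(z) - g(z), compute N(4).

g'(z) = 3z^2 + 6z - 4.
N(z) = z·g'(z) - g(z) = z·(3z^2 + 6z - 4) - (z^3 + 3z^2 - 4z + 1) = 2z^3 + 3z^2 - 1.
N(4) = 175.

175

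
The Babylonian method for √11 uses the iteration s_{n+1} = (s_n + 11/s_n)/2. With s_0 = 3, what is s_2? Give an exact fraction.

199/60

s_1 = (3 + 11/3)/2 = 10/3.
s_2 = (10/3 + 11/(10/3))/2 = 199/60.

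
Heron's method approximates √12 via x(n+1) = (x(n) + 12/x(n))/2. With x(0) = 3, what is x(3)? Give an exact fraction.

18817/5432

x(1) = (3 + 12/3)/2 = 7/2.
x(2) = (7/2 + 12/(7/2))/2 = 97/28.
x(3) = (97/28 + 12/(97/28))/2 = 18817/5432.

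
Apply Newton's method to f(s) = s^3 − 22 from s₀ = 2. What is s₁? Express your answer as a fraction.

f'(s) = 3s^2.
f(2) = −14, f'(2) = 12, so s₁ = 2 − (−14)/12 = 19/6.

19/6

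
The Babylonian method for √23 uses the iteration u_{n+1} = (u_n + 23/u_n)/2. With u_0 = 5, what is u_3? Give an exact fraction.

2649601/552480

u_1 = (5 + 23/5)/2 = 24/5.
u_2 = (24/5 + 23/(24/5))/2 = 1151/240.
u_3 = (1151/240 + 23/(1151/240))/2 = 2649601/552480.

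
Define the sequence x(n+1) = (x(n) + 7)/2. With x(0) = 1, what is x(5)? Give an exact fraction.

x(1) = (1 + 7)/2 = 4.
x(2) = (4 + 7)/2 = 11/2.
x(3) = ((11/2) + 7)/2 = 25/4.
x(4) = ((25/4) + 7)/2 = 53/8.
x(5) = ((53/8) + 7)/2 = 109/16.

109/16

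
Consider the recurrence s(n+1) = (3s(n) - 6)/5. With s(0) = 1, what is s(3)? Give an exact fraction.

s(1) = (3·1 - 6)/5 = -3/5.
s(2) = (3·(-3/5) - 6)/5 = -39/25.
s(3) = (3·(-39/25) - 6)/5 = -267/125.

-267/125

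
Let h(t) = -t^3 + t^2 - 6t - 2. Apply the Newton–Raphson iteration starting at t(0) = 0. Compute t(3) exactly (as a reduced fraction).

h'(t) = -3t^2 + 2t - 6.
h(0) = -2, h'(0) = -6, so t(1) = 0 - (-2)/(-6) = -1/3.
h(-1/3) = 4/27, h'(-1/3) = -7, so t(2) = (-1/3) - (4/27)/(-7) = -59/189.
h(-59/189) = 5984/6751269, h'(-59/189) = -82357/11907, so t(3) = (-59/189) - (5984/6751269)/(-82357/11907) = -1324655/4245129.

-1324655/4245129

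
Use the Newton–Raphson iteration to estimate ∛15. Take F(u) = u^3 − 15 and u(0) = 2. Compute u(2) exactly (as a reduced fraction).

F'(u) = 3u^2.
F(2) = −7, F'(2) = 12, so u(1) = 2 − (−7)/12 = 31/12.
F(31/12) = 3871/1728, F'(31/12) = 961/48, so u(2) = (31/12) − (3871/1728)/(961/48) = 42751/17298.

42751/17298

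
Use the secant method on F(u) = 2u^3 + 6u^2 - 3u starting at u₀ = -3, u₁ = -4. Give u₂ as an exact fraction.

F(-3) = 9, F(-4) = -20. u₂ = (-4) - (-20)·((-4) - (-3))/((-20) - 9) = -96/29.

-96/29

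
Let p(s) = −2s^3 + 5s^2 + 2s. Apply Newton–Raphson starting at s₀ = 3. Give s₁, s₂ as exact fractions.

p'(s) = −6s^2 + 10s + 2.
p(3) = −3, p'(3) = −22, so s₁ = 3 − (−3)/(−22) = 63/22.
p(63/22) = −315/1331, p'(63/22) = −4493/242, so s₂ = (63/22) − (−315/1331)/(−4493/242) = 281799/98846.

s₁ = 63/22, s₂ = 281799/98846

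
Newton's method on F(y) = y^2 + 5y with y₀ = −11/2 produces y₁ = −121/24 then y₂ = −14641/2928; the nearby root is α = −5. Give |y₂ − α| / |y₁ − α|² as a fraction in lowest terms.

y₁ − α = −121/24 − (−5) = −121/24 + 5 = −1/24, so |y₁ − α| = 1/24.
y₂ − α = −14641/2928 − (−5) = −14641/2928 + 5 = −1/2928, so |y₂ − α| = 1/2928.
|y₁ − α|² = 1/576.
Ratio = (1/2928) / (1/576) = 12/61.

12/61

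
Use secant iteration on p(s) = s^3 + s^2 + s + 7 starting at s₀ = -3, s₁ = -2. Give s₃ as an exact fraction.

-4427/2101

p(-3) = -14, p(-2) = 1. s₂ = (-2) - 1·((-2) - (-3))/(1 - (-14)) = -31/15.
p(-2) = 1, p(-31/15) = 1274/3375. s₃ = (-31/15) - (1274/3375)·((-31/15) - (-2))/((1274/3375) - 1) = -4427/2101.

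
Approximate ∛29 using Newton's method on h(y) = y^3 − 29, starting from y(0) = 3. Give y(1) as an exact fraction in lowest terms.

83/27

h'(y) = 3y^2.
h(3) = −2, h'(3) = 27, so y(1) = 3 − (−2)/27 = 83/27.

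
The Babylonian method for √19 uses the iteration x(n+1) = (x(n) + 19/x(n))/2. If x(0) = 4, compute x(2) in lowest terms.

2441/560

x(1) = (4 + 19/4)/2 = 35/8.
x(2) = (35/8 + 19/(35/8))/2 = 2441/560.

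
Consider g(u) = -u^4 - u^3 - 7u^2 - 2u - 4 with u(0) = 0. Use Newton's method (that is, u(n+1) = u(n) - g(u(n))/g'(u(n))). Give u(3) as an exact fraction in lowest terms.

-1308982/2492579

g'(u) = -4u^3 - 3u^2 - 14u - 2.
g(0) = -4, g'(0) = -2, so u(1) = 0 - (-4)/(-2) = -2.
g(-2) = -36, g'(-2) = 46, so u(2) = (-2) - (-36)/46 = -28/23.
g(-28/23) = -3450924/279841, g'(-28/23) = 216746/12167, so u(3) = (-28/23) - (-3450924/279841)/(216746/12167) = -1308982/2492579.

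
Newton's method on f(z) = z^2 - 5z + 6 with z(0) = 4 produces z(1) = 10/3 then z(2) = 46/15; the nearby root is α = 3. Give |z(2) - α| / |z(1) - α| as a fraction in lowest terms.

z(1) - α = 10/3 - 3 = 1/3, so |z(1) - α| = 1/3.
z(2) - α = 46/15 - 3 = 1/15, so |z(2) - α| = 1/15.
Ratio = (1/15) / (1/3) = 1/5.

1/5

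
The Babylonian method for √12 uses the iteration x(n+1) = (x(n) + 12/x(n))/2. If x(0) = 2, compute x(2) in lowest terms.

x(1) = (2 + 12/2)/2 = 4.
x(2) = (4 + 12/4)/2 = 7/2.

7/2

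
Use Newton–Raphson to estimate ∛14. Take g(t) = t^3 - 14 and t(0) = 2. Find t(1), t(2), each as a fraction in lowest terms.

t(1) = 5/2, t(2) = 181/75

g'(t) = 3t^2.
g(2) = -6, g'(2) = 12, so t(1) = 2 - (-6)/12 = 5/2.
g(5/2) = 13/8, g'(5/2) = 75/4, so t(2) = (5/2) - (13/8)/(75/4) = 181/75.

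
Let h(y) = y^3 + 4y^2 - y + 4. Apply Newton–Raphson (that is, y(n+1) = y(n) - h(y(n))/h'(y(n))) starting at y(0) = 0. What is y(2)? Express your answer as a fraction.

h'(y) = 3y^2 + 8y - 1.
h(0) = 4, h'(0) = -1, so y(1) = 0 - 4/(-1) = 4.
h(4) = 128, h'(4) = 79, so y(2) = 4 - 128/79 = 188/79.

188/79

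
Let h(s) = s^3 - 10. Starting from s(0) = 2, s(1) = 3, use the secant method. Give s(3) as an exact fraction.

15250/7129

h(2) = -2, h(3) = 17. s(2) = 3 - 17·(3 - 2)/(17 - (-2)) = 40/19.
h(3) = 17, h(40/19) = -4590/6859. s(3) = (40/19) - (-4590/6859)·((40/19) - 3)/((-4590/6859) - 17) = 15250/7129.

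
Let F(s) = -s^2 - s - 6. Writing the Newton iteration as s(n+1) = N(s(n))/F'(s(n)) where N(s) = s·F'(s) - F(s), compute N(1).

F'(s) = -2s - 1.
N(s) = s·F'(s) - F(s) = s·(-2s - 1) - (-s^2 - s - 6) = -s^2 + 6.
N(1) = 5.

5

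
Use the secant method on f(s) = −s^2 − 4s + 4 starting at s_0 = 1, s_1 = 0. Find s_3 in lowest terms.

f(1) = −1, f(0) = 4. s_2 = 0 − 4·(0 − 1)/(4 − (−1)) = 4/5.
f(0) = 4, f(4/5) = 4/25. s_3 = (4/5) − (4/25)·((4/5) − 0)/((4/25) − 4) = 5/6.

5/6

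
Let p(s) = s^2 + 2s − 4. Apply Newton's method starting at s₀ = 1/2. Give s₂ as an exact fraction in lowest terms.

865/696

p'(s) = 2s + 2.
p(1/2) = −11/4, p'(1/2) = 3, so s₁ = (1/2) − (−11/4)/3 = 17/12.
p(17/12) = 121/144, p'(17/12) = 29/6, so s₂ = (17/12) − (121/144)/(29/6) = 865/696.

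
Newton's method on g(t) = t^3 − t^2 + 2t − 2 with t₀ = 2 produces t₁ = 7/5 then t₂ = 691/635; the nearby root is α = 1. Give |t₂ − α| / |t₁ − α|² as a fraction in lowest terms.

t₁ − α = 7/5 − 1 = 2/5, so |t₁ − α| = 2/5.
t₂ − α = 691/635 − 1 = 56/635, so |t₂ − α| = 56/635.
|t₁ − α|² = 4/25.
Ratio = (56/635) / (4/25) = 70/127.

70/127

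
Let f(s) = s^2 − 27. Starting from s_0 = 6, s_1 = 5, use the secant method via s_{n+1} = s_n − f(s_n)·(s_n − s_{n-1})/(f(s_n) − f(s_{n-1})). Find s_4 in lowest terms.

f(6) = 9, f(5) = −2. s_2 = 5 − (−2)·(5 − 6)/((−2) − 9) = 57/11.
f(5) = −2, f(57/11) = −18/121. s_3 = (57/11) − (−18/121)·((57/11) − 5)/((−18/121) − (−2)) = 291/56.
f(57/11) = −18/121, f(291/56) = 9/3136. s_4 = (291/56) − (9/3136)·((291/56) − (57/11))/((9/3136) − (−18/121)) = 11073/2131.

11073/2131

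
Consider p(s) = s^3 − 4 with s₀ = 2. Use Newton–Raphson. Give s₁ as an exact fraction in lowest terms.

p'(s) = 3s^2.
p(2) = 4, p'(2) = 12, so s₁ = 2 − 4/12 = 5/3.

5/3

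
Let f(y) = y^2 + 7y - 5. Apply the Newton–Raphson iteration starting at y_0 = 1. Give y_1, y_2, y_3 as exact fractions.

y_1 = 2/3, y_2 = 49/75, y_3 = 30526/46725

f'(y) = 2y + 7.
f(1) = 3, f'(1) = 9, so y_1 = 1 - 3/9 = 2/3.
f(2/3) = 1/9, f'(2/3) = 25/3, so y_2 = (2/3) - (1/9)/(25/3) = 49/75.
f(49/75) = 1/5625, f'(49/75) = 623/75, so y_3 = (49/75) - (1/5625)/(623/75) = 30526/46725.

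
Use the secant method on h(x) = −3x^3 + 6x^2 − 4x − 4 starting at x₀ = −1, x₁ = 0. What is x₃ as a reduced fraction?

−169/259

h(−1) = 9, h(0) = −4. x₂ = 0 − (−4)·(0 − (−1))/((−4) − 9) = −4/13.
h(0) = −4, h(−4/13) = −4644/2197. x₃ = (−4/13) − (−4644/2197)·((−4/13) − 0)/((−4644/2197) − (−4)) = −169/259.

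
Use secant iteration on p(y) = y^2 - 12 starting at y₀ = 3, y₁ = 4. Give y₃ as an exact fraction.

45/13

p(3) = -3, p(4) = 4. y₂ = 4 - 4·(4 - 3)/(4 - (-3)) = 24/7.
p(4) = 4, p(24/7) = -12/49. y₃ = (24/7) - (-12/49)·((24/7) - 4)/((-12/49) - 4) = 45/13.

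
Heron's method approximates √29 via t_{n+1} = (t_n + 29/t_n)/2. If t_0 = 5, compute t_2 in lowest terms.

727/135

t_1 = (5 + 29/5)/2 = 27/5.
t_2 = (27/5 + 29/(27/5))/2 = 727/135.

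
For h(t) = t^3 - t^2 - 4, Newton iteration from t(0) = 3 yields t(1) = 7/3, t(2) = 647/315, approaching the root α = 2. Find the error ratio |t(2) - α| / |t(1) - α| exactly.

t(1) - α = 7/3 - 2 = 1/3, so |t(1) - α| = 1/3.
t(2) - α = 647/315 - 2 = 17/315, so |t(2) - α| = 17/315.
Ratio = (17/315) / (1/3) = 17/105.

17/105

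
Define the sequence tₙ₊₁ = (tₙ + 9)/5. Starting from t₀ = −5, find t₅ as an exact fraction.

t₁ = ((−5) + 9)/5 = 4/5.
t₂ = ((4/5) + 9)/5 = 49/25.
t₃ = ((49/25) + 9)/5 = 274/125.
t₄ = ((274/125) + 9)/5 = 1399/625.
t₅ = ((1399/625) + 9)/5 = 7024/3125.

7024/3125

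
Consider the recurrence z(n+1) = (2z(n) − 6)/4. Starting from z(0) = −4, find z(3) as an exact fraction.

−25/8

z(1) = (2·(−4) − 6)/4 = −7/2.
z(2) = (2·(−7/2) − 6)/4 = −13/4.
z(3) = (2·(−13/4) − 6)/4 = −25/8.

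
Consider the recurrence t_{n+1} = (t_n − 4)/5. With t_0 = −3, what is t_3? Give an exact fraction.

t_1 = ((−3) − 4)/5 = −7/5.
t_2 = ((−7/5) − 4)/5 = −27/25.
t_3 = ((−27/25) − 4)/5 = −127/125.

−127/125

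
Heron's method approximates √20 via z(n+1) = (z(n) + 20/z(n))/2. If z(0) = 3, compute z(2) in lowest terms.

1561/348

z(1) = (3 + 20/3)/2 = 29/6.
z(2) = (29/6 + 20/(29/6))/2 = 1561/348.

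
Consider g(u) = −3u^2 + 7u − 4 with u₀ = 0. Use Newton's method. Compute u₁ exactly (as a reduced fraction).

g'(u) = −6u + 7.
g(0) = −4, g'(0) = 7, so u₁ = 0 − (−4)/7 = 4/7.

4/7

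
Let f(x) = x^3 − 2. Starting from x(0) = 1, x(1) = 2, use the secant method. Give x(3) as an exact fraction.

f(1) = −1, f(2) = 6. x(2) = 2 − 6·(2 − 1)/(6 − (−1)) = 8/7.
f(2) = 6, f(8/7) = −174/343. x(3) = (8/7) − (−174/343)·((8/7) − 2)/((−174/343) − 6) = 75/62.

75/62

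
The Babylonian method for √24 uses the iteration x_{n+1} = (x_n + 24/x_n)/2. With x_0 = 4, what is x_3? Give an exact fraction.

4801/980

x_1 = (4 + 24/4)/2 = 5.
x_2 = (5 + 24/5)/2 = 49/10.
x_3 = (49/10 + 24/(49/10))/2 = 4801/980.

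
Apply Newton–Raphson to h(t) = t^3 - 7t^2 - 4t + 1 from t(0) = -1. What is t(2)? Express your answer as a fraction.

h'(t) = 3t^2 - 14t - 4.
h(-1) = -3, h'(-1) = 13, so t(1) = (-1) - (-3)/13 = -10/13.
h(-10/13) = -1143/2197, h'(-10/13) = 1444/169, so t(2) = (-10/13) - (-1143/2197)/(1444/169) = -13297/18772.

-13297/18772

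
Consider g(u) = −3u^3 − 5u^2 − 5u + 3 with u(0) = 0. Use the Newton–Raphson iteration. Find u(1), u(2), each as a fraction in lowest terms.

g'(u) = −9u^2 − 10u − 5.
g(0) = 3, g'(0) = −5, so u(1) = 0 − 3/(−5) = 3/5.
g(3/5) = −306/125, g'(3/5) = −356/25, so u(2) = (3/5) − (−306/125)/(−356/25) = 381/890.

u(1) = 3/5, u(2) = 381/890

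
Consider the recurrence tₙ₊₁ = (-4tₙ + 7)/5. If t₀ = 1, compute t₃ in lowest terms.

t₁ = (-4·1 + 7)/5 = 3/5.
t₂ = (-4·(3/5) + 7)/5 = 23/25.
t₃ = (-4·(23/25) + 7)/5 = 83/125.

83/125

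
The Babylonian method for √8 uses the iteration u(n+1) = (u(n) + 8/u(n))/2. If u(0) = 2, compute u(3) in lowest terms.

577/204

u(1) = (2 + 8/2)/2 = 3.
u(2) = (3 + 8/3)/2 = 17/6.
u(3) = (17/6 + 8/(17/6))/2 = 577/204.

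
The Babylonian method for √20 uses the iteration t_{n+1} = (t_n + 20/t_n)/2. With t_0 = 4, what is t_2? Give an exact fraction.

t_1 = (4 + 20/4)/2 = 9/2.
t_2 = (9/2 + 20/(9/2))/2 = 161/36.

161/36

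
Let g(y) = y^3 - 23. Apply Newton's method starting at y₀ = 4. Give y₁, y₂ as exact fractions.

y₁ = 151/48, y₂ = 4714759/1641672

g'(y) = 3y^2.
g(4) = 41, g'(4) = 48, so y₁ = 4 - 41/48 = 151/48.
g(151/48) = 899335/110592, g'(151/48) = 22801/768, so y₂ = (151/48) - (899335/110592)/(22801/768) = 4714759/1641672.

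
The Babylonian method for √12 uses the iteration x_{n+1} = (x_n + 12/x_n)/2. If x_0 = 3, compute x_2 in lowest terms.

x_1 = (3 + 12/3)/2 = 7/2.
x_2 = (7/2 + 12/(7/2))/2 = 97/28.

97/28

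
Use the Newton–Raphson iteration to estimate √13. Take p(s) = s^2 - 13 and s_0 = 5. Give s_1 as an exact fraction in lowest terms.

p'(s) = 2s.
p(5) = 12, p'(5) = 10, so s_1 = 5 - 12/10 = 19/5.

19/5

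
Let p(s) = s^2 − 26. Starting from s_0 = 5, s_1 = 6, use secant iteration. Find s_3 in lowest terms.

p(5) = −1, p(6) = 10. s_2 = 6 − 10·(6 − 5)/(10 − (−1)) = 56/11.
p(6) = 10, p(56/11) = −10/121. s_3 = (56/11) − (−10/121)·((56/11) − 6)/((−10/121) − 10) = 311/61.

311/61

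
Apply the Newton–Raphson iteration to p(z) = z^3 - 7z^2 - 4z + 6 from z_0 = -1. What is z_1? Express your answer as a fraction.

p'(z) = 3z^2 - 14z - 4.
p(-1) = 2, p'(-1) = 13, so z_1 = (-1) - 2/13 = -15/13.

-15/13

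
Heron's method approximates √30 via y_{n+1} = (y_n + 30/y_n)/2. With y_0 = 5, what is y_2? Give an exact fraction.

241/44

y_1 = (5 + 30/5)/2 = 11/2.
y_2 = (11/2 + 30/(11/2))/2 = 241/44.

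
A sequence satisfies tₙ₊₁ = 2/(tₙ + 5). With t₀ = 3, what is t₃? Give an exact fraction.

t₁ = 2/(3 + 5) = 1/4.
t₂ = 2/(1/4 + 5) = 8/21.
t₃ = 2/(8/21 + 5) = 42/113.

42/113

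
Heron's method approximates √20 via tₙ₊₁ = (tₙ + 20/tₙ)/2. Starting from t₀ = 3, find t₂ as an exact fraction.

1561/348

t₁ = (3 + 20/3)/2 = 29/6.
t₂ = (29/6 + 20/(29/6))/2 = 1561/348.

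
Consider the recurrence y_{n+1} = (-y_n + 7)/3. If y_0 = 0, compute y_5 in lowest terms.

427/243

y_1 = (-0 + 7)/3 = 7/3.
y_2 = (-(7/3) + 7)/3 = 14/9.
y_3 = (-(14/9) + 7)/3 = 49/27.
y_4 = (-(49/27) + 7)/3 = 140/81.
y_5 = (-(140/81) + 7)/3 = 427/243.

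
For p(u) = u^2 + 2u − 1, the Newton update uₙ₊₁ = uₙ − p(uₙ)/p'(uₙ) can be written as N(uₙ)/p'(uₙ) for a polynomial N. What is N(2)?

5

p'(u) = 2u + 2.
N(u) = u·p'(u) − p(u) = u·(2u + 2) − (u^2 + 2u − 1) = u^2 + 1.
N(2) = 5.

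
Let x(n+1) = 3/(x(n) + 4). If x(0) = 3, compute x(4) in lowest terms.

x(1) = 3/(3 + 4) = 3/7.
x(2) = 3/(3/7 + 4) = 21/31.
x(3) = 3/(21/31 + 4) = 93/145.
x(4) = 3/(93/145 + 4) = 435/673.

435/673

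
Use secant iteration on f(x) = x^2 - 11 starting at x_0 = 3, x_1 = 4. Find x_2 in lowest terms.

23/7

f(3) = -2, f(4) = 5. x_2 = 4 - 5·(4 - 3)/(5 - (-2)) = 23/7.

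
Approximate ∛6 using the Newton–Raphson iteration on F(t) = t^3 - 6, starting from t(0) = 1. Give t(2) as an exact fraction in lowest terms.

593/288

F'(t) = 3t^2.
F(1) = -5, F'(1) = 3, so t(1) = 1 - (-5)/3 = 8/3.
F(8/3) = 350/27, F'(8/3) = 64/3, so t(2) = (8/3) - (350/27)/(64/3) = 593/288.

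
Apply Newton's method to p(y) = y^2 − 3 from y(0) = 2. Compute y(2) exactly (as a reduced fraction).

p'(y) = 2y.
p(2) = 1, p'(2) = 4, so y(1) = 2 − 1/4 = 7/4.
p(7/4) = 1/16, p'(7/4) = 7/2, so y(2) = (7/4) − (1/16)/(7/2) = 97/56.

97/56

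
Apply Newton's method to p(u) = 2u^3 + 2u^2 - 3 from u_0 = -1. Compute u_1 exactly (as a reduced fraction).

p'(u) = 6u^2 + 4u.
p(-1) = -3, p'(-1) = 2, so u_1 = (-1) - (-3)/2 = 1/2.

1/2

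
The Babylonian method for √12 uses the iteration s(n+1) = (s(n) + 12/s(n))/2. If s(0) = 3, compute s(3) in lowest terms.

18817/5432

s(1) = (3 + 12/3)/2 = 7/2.
s(2) = (7/2 + 12/(7/2))/2 = 97/28.
s(3) = (97/28 + 12/(97/28))/2 = 18817/5432.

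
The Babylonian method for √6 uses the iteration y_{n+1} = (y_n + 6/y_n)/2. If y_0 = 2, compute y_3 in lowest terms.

y_1 = (2 + 6/2)/2 = 5/2.
y_2 = (5/2 + 6/(5/2))/2 = 49/20.
y_3 = (49/20 + 6/(49/20))/2 = 4801/1960.

4801/1960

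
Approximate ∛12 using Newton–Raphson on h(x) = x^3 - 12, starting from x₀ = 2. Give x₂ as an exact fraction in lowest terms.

h'(x) = 3x^2.
h(2) = -4, h'(2) = 12, so x₁ = 2 - (-4)/12 = 7/3.
h(7/3) = 19/27, h'(7/3) = 49/3, so x₂ = (7/3) - (19/27)/(49/3) = 1010/441.

1010/441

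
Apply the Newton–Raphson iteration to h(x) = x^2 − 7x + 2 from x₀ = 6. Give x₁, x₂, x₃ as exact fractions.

x₁ = 34/5, x₂ = 1106/165, x₃ = 1168786/174405

h'(x) = 2x − 7.
h(6) = −4, h'(6) = 5, so x₁ = 6 − (−4)/5 = 34/5.
h(34/5) = 16/25, h'(34/5) = 33/5, so x₂ = (34/5) − (16/25)/(33/5) = 1106/165.
h(1106/165) = 256/27225, h'(1106/165) = 1057/165, so x₃ = (1106/165) − (256/27225)/(1057/165) = 1168786/174405.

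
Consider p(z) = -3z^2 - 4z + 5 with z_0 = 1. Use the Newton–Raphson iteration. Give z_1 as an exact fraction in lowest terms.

p'(z) = -6z - 4.
p(1) = -2, p'(1) = -10, so z_1 = 1 - (-2)/(-10) = 4/5.

4/5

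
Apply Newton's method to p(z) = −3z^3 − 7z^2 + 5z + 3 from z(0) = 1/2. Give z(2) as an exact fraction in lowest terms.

p'(z) = −9z^2 − 14z + 5.
p(1/2) = 27/8, p'(1/2) = −17/4, so z(1) = (1/2) − (27/8)/(−17/4) = 22/17.
p(22/17) = −43011/4913, p'(22/17) = −8147/289, so z(2) = (22/17) − (−43011/4913)/(−8147/289) = 136223/138499.

136223/138499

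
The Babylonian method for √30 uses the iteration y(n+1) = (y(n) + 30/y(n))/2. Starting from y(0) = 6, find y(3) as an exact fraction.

y(1) = (6 + 30/6)/2 = 11/2.
y(2) = (11/2 + 30/(11/2))/2 = 241/44.
y(3) = (241/44 + 30/(241/44))/2 = 116161/21208.

116161/21208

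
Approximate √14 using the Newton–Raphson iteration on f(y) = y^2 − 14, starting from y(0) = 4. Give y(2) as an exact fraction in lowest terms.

f'(y) = 2y.
f(4) = 2, f'(4) = 8, so y(1) = 4 − 2/8 = 15/4.
f(15/4) = 1/16, f'(15/4) = 15/2, so y(2) = (15/4) − (1/16)/(15/2) = 449/120.

449/120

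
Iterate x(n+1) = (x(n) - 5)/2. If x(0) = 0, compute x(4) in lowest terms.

x(1) = (0 - 5)/2 = -5/2.
x(2) = ((-5/2) - 5)/2 = -15/4.
x(3) = ((-15/4) - 5)/2 = -35/8.
x(4) = ((-35/8) - 5)/2 = -75/16.

-75/16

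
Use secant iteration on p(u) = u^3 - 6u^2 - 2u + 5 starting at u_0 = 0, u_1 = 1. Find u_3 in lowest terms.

p(0) = 5, p(1) = -2. u_2 = 1 - (-2)·(1 - 0)/((-2) - 5) = 5/7.
p(1) = -2, p(5/7) = 300/343. u_3 = (5/7) - (300/343)·((5/7) - 1)/((300/343) - (-2)) = 395/493.

395/493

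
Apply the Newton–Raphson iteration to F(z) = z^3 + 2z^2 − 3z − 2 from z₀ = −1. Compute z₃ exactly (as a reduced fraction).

F'(z) = 3z^2 + 4z − 3.
F(−1) = 2, F'(−1) = −4, so z₁ = (−1) − 2/(−4) = −1/2.
F(−1/2) = −1/8, F'(−1/2) = −17/4, so z₂ = (−1/2) − (−1/8)/(−17/4) = −9/17.
F(−9/17) = 2/4913, F'(−9/17) = −1236/289, so z₃ = (−9/17) − (2/4913)/(−1236/289) = −5561/10506.

−5561/10506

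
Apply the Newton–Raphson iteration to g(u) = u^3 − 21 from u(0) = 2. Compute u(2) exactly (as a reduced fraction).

g'(u) = 3u^2.
g(2) = −13, g'(2) = 12, so u(1) = 2 − (−13)/12 = 37/12.
g(37/12) = 14365/1728, g'(37/12) = 1369/48, so u(2) = (37/12) − (14365/1728)/(1369/48) = 68797/24642.

68797/24642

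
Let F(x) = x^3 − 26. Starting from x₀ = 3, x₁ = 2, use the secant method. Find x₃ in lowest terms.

3319/1118

F(3) = 1, F(2) = −18. x₂ = 2 − (−18)·(2 − 3)/((−18) − 1) = 56/19.
F(2) = −18, F(56/19) = −2718/6859. x₃ = (56/19) − (−2718/6859)·((56/19) − 2)/((−2718/6859) − (−18)) = 3319/1118.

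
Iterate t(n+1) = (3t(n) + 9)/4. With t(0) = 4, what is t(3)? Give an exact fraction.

t(1) = (3·4 + 9)/4 = 21/4.
t(2) = (3·(21/4) + 9)/4 = 99/16.
t(3) = (3·(99/16) + 9)/4 = 441/64.

441/64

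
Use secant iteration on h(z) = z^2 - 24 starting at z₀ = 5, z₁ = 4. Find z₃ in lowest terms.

h(5) = 1, h(4) = -8. z₂ = 4 - (-8)·(4 - 5)/((-8) - 1) = 44/9.
h(4) = -8, h(44/9) = -8/81. z₃ = (44/9) - (-8/81)·((44/9) - 4)/((-8/81) - (-8)) = 49/10.

49/10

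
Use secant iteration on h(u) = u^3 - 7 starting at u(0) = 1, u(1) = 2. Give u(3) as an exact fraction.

1045/547

h(1) = -6, h(2) = 1. u(2) = 2 - 1·(2 - 1)/(1 - (-6)) = 13/7.
h(2) = 1, h(13/7) = -204/343. u(3) = (13/7) - (-204/343)·((13/7) - 2)/((-204/343) - 1) = 1045/547.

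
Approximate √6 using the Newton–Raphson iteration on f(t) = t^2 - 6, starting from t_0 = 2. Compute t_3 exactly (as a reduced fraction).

4801/1960

f'(t) = 2t.
f(2) = -2, f'(2) = 4, so t_1 = 2 - (-2)/4 = 5/2.
f(5/2) = 1/4, f'(5/2) = 5, so t_2 = (5/2) - (1/4)/5 = 49/20.
f(49/20) = 1/400, f'(49/20) = 49/10, so t_3 = (49/20) - (1/400)/(49/10) = 4801/1960.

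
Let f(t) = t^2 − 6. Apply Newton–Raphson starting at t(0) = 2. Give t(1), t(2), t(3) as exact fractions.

f'(t) = 2t.
f(2) = −2, f'(2) = 4, so t(1) = 2 − (−2)/4 = 5/2.
f(5/2) = 1/4, f'(5/2) = 5, so t(2) = (5/2) − (1/4)/5 = 49/20.
f(49/20) = 1/400, f'(49/20) = 49/10, so t(3) = (49/20) − (1/400)/(49/10) = 4801/1960.

t(1) = 5/2, t(2) = 49/20, t(3) = 4801/1960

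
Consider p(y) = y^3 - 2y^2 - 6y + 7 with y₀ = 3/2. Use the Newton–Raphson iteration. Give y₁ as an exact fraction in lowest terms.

p'(y) = 3y^2 - 4y - 6.
p(3/2) = -25/8, p'(3/2) = -21/4, so y₁ = (3/2) - (-25/8)/(-21/4) = 19/21.

19/21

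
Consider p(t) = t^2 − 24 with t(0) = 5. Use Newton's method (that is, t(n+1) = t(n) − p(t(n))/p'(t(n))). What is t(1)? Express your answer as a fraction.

49/10

p'(t) = 2t.
p(5) = 1, p'(5) = 10, so t(1) = 5 − 1/10 = 49/10.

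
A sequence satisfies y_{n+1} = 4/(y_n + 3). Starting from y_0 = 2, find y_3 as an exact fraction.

76/77

y_1 = 4/(2 + 3) = 4/5.
y_2 = 4/(4/5 + 3) = 20/19.
y_3 = 4/(20/19 + 3) = 76/77.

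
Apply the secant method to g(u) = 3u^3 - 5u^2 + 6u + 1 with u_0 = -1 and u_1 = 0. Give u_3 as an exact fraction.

-196/1249

g(-1) = -13, g(0) = 1. u_2 = 0 - 1·(0 - (-1))/(1 - (-13)) = -1/14.
g(0) = 1, g(-1/14) = 1495/2744. u_3 = (-1/14) - (1495/2744)·((-1/14) - 0)/((1495/2744) - 1) = -196/1249.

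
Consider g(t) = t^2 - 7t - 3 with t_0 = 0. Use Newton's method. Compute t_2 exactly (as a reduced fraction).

g'(t) = 2t - 7.
g(0) = -3, g'(0) = -7, so t_1 = 0 - (-3)/(-7) = -3/7.
g(-3/7) = 9/49, g'(-3/7) = -55/7, so t_2 = (-3/7) - (9/49)/(-55/7) = -156/385.

-156/385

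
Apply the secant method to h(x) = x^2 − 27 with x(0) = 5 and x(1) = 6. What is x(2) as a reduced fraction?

h(5) = −2, h(6) = 9. x(2) = 6 − 9·(6 − 5)/(9 − (−2)) = 57/11.

57/11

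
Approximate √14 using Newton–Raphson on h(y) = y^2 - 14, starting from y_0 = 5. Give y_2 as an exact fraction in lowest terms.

h'(y) = 2y.
h(5) = 11, h'(5) = 10, so y_1 = 5 - 11/10 = 39/10.
h(39/10) = 121/100, h'(39/10) = 39/5, so y_2 = (39/10) - (121/100)/(39/5) = 2921/780.

2921/780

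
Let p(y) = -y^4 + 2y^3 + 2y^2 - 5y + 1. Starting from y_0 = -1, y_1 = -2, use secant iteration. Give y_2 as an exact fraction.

p(-1) = 5, p(-2) = -13. y_2 = (-2) - (-13)·((-2) - (-1))/((-13) - 5) = -23/18.

-23/18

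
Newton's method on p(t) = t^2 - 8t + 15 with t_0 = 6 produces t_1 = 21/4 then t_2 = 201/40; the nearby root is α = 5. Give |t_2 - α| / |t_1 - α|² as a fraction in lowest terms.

t_1 - α = 21/4 - 5 = 1/4, so |t_1 - α| = 1/4.
t_2 - α = 201/40 - 5 = 1/40, so |t_2 - α| = 1/40.
|t_1 - α|² = 1/16.
Ratio = (1/40) / (1/16) = 2/5.

2/5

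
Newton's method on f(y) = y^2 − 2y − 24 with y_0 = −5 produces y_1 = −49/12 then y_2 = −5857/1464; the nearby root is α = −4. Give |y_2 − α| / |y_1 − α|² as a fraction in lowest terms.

y_1 − α = −49/12 − (−4) = −49/12 + 4 = −1/12, so |y_1 − α| = 1/12.
y_2 − α = −5857/1464 − (−4) = −5857/1464 + 4 = −1/1464, so |y_2 − α| = 1/1464.
|y_1 − α|² = 1/144.
Ratio = (1/1464) / (1/144) = 6/61.

6/61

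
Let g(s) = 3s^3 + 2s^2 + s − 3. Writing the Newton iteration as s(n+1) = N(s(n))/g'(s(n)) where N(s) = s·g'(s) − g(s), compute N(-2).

g'(s) = 9s^2 + 4s + 1.
N(s) = s·g'(s) − g(s) = s·(9s^2 + 4s + 1) − (3s^3 + 2s^2 + s − 3) = 6s^3 + 2s^2 + 3.
N(-2) = −37.

−37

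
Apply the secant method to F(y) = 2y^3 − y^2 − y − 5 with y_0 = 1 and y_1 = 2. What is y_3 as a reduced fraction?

F(1) = −5, F(2) = 5. y_2 = 2 − 5·(2 − 1)/(5 − (−5)) = 3/2.
F(2) = 5, F(3/2) = −2. y_3 = (3/2) − (−2)·((3/2) − 2)/((−2) − 5) = 23/14.

23/14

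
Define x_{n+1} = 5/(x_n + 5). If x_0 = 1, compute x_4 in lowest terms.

x_1 = 5/(1 + 5) = 5/6.
x_2 = 5/(5/6 + 5) = 6/7.
x_3 = 5/(6/7 + 5) = 35/41.
x_4 = 5/(35/41 + 5) = 41/48.

41/48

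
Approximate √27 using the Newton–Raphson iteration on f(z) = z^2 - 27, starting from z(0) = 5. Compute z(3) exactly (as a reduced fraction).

f'(z) = 2z.
f(5) = -2, f'(5) = 10, so z(1) = 5 - (-2)/10 = 26/5.
f(26/5) = 1/25, f'(26/5) = 52/5, so z(2) = (26/5) - (1/25)/(52/5) = 1351/260.
f(1351/260) = 1/67600, f'(1351/260) = 1351/130, so z(3) = (1351/260) - (1/67600)/(1351/130) = 3650401/702520.

3650401/702520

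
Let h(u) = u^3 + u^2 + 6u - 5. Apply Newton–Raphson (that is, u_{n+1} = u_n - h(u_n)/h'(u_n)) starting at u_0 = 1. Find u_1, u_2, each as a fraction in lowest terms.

u_1 = 8/11, u_2 = 8383/12034

h'(u) = 3u^2 + 2u + 6.
h(1) = 3, h'(1) = 11, so u_1 = 1 - 3/11 = 8/11.
h(8/11) = 369/1331, h'(8/11) = 1094/121, so u_2 = (8/11) - (369/1331)/(1094/121) = 8383/12034.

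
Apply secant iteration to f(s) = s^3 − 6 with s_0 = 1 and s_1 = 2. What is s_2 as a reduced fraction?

12/7

f(1) = −5, f(2) = 2. s_2 = 2 − 2·(2 − 1)/(2 − (−5)) = 12/7.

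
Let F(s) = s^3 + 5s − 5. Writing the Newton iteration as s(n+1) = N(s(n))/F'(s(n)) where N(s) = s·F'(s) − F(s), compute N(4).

133

F'(s) = 3s^2 + 5.
N(s) = s·F'(s) − F(s) = s·(3s^2 + 5) − (s^3 + 5s − 5) = 2s^3 + 5.
N(4) = 133.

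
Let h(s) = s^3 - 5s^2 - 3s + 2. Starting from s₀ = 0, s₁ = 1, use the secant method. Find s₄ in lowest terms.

755438/1832703

h(0) = 2, h(1) = -5. s₂ = 1 - (-5)·(1 - 0)/((-5) - 2) = 2/7.
h(1) = -5, h(2/7) = 260/343. s₃ = (2/7) - (260/343)·((2/7) - 1)/((260/343) - (-5)) = 30/79.
h(2/7) = 260/343, h(30/79) = 95888/493039. s₄ = (30/79) - (95888/493039)·((30/79) - (2/7))/((95888/493039) - (260/343)) = 755438/1832703.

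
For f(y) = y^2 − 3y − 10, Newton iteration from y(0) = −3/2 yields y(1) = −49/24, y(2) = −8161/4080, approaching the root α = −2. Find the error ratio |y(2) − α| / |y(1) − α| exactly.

y(1) − α = −49/24 − (−2) = −49/24 + 2 = −1/24, so |y(1) − α| = 1/24.
y(2) − α = −8161/4080 − (−2) = −8161/4080 + 2 = −1/4080, so |y(2) − α| = 1/4080.
Ratio = (1/4080) / (1/24) = 1/170.

1/170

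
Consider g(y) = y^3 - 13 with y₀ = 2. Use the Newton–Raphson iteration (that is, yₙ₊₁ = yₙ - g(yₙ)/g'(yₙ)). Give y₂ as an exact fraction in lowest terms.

35621/15138

g'(y) = 3y^2.
g(2) = -5, g'(2) = 12, so y₁ = 2 - (-5)/12 = 29/12.
g(29/12) = 1925/1728, g'(29/12) = 841/48, so y₂ = (29/12) - (1925/1728)/(841/48) = 35621/15138.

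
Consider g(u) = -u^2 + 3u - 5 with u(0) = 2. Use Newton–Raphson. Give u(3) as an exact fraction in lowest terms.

g'(u) = -2u + 3.
g(2) = -3, g'(2) = -1, so u(1) = 2 - (-3)/(-1) = -1.
g(-1) = -9, g'(-1) = 5, so u(2) = (-1) - (-9)/5 = 4/5.
g(4/5) = -81/25, g'(4/5) = 7/5, so u(3) = (4/5) - (-81/25)/(7/5) = 109/35.

109/35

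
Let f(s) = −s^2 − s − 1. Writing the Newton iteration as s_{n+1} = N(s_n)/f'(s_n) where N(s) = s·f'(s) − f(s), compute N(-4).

f'(s) = −2s − 1.
N(s) = s·f'(s) − f(s) = s·(−2s − 1) − (−s^2 − s − 1) = −s^2 + 1.
N(-4) = −15.

−15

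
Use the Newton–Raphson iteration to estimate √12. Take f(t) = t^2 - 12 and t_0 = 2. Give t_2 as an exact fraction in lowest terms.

7/2

f'(t) = 2t.
f(2) = -8, f'(2) = 4, so t_1 = 2 - (-8)/4 = 4.
f(4) = 4, f'(4) = 8, so t_2 = 4 - 4/8 = 7/2.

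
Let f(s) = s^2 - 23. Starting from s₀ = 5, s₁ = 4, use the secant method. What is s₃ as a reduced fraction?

f(5) = 2, f(4) = -7. s₂ = 4 - (-7)·(4 - 5)/((-7) - 2) = 43/9.
f(4) = -7, f(43/9) = -14/81. s₃ = (43/9) - (-14/81)·((43/9) - 4)/((-14/81) - (-7)) = 379/79.

379/79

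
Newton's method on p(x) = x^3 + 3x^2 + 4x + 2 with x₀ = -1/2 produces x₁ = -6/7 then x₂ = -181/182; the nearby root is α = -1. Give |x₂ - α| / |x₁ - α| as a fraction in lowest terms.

x₁ - α = -6/7 - (-1) = -6/7 + 1 = 1/7, so |x₁ - α| = 1/7.
x₂ - α = -181/182 - (-1) = -181/182 + 1 = 1/182, so |x₂ - α| = 1/182.
Ratio = (1/182) / (1/7) = 1/26.

1/26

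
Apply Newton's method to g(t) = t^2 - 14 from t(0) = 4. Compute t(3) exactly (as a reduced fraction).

g'(t) = 2t.
g(4) = 2, g'(4) = 8, so t(1) = 4 - 2/8 = 15/4.
g(15/4) = 1/16, g'(15/4) = 15/2, so t(2) = (15/4) - (1/16)/(15/2) = 449/120.
g(449/120) = 1/14400, g'(449/120) = 449/60, so t(3) = (449/120) - (1/14400)/(449/60) = 403201/107760.

403201/107760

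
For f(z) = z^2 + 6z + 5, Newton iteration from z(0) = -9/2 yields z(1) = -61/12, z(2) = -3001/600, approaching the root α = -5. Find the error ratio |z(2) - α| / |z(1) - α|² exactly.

6/25

z(1) - α = -61/12 - (-5) = -61/12 + 5 = -1/12, so |z(1) - α| = 1/12.
z(2) - α = -3001/600 - (-5) = -3001/600 + 5 = -1/600, so |z(2) - α| = 1/600.
|z(1) - α|² = 1/144.
Ratio = (1/600) / (1/144) = 6/25.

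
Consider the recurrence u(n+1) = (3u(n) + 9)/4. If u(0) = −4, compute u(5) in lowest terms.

6057/1024

u(1) = (3·(−4) + 9)/4 = −3/4.
u(2) = (3·(−3/4) + 9)/4 = 27/16.
u(3) = (3·(27/16) + 9)/4 = 225/64.
u(4) = (3·(225/64) + 9)/4 = 1251/256.
u(5) = (3·(1251/256) + 9)/4 = 6057/1024.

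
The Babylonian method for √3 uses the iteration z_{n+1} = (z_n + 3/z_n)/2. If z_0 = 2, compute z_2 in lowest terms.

z_1 = (2 + 3/2)/2 = 7/4.
z_2 = (7/4 + 3/(7/4))/2 = 97/56.

97/56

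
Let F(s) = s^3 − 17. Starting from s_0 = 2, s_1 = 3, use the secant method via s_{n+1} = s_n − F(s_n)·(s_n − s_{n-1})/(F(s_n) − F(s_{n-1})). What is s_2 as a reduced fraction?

47/19

F(2) = −9, F(3) = 10. s_2 = 3 − 10·(3 − 2)/(10 − (−9)) = 47/19.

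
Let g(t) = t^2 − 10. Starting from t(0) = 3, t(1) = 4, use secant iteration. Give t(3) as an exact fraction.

79/25

g(3) = −1, g(4) = 6. t(2) = 4 − 6·(4 − 3)/(6 − (−1)) = 22/7.
g(4) = 6, g(22/7) = −6/49. t(3) = (22/7) − (−6/49)·((22/7) − 4)/((−6/49) − 6) = 79/25.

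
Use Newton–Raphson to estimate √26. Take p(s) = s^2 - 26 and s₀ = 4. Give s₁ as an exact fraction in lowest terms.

p'(s) = 2s.
p(4) = -10, p'(4) = 8, so s₁ = 4 - (-10)/8 = 21/4.

21/4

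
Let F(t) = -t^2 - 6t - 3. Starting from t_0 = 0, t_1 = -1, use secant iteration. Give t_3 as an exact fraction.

-6/11

F(0) = -3, F(-1) = 2. t_2 = (-1) - 2·((-1) - 0)/(2 - (-3)) = -3/5.
F(-1) = 2, F(-3/5) = 6/25. t_3 = (-3/5) - (6/25)·((-3/5) - (-1))/((6/25) - 2) = -6/11.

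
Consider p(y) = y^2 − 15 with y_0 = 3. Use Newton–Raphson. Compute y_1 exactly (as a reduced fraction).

4

p'(y) = 2y.
p(3) = −6, p'(3) = 6, so y_1 = 3 − (−6)/6 = 4.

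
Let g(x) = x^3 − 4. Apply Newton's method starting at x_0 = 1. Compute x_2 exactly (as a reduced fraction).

5/3

g'(x) = 3x^2.
g(1) = −3, g'(1) = 3, so x_1 = 1 − (−3)/3 = 2.
g(2) = 4, g'(2) = 12, so x_2 = 2 − 4/12 = 5/3.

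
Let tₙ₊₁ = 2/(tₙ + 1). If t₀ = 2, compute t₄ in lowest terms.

t₁ = 2/(2 + 1) = 2/3.
t₂ = 2/(2/3 + 1) = 6/5.
t₃ = 2/(6/5 + 1) = 10/11.
t₄ = 2/(10/11 + 1) = 22/21.

22/21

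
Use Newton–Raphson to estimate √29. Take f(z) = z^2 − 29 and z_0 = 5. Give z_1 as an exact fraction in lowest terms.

27/5

f'(z) = 2z.
f(5) = −4, f'(5) = 10, so z_1 = 5 − (−4)/10 = 27/5.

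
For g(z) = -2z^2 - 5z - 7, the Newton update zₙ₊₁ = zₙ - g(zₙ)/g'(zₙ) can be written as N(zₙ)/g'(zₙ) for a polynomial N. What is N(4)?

g'(z) = -4z - 5.
N(z) = z·g'(z) - g(z) = z·(-4z - 5) - (-2z^2 - 5z - 7) = -2z^2 + 7.
N(4) = -25.

-25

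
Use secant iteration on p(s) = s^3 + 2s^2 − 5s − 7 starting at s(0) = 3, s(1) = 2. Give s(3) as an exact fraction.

p(3) = 23, p(2) = −1. s(2) = 2 − (−1)·(2 − 3)/((−1) − 23) = 49/24.
p(2) = −1, p(49/24) = −4991/13824. s(3) = (49/24) − (−4991/13824)·((49/24) − 2)/((−4991/13824) − (−1)) = 18242/8833.

18242/8833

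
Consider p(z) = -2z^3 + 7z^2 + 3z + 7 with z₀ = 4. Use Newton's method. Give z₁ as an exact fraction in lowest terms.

151/37

p'(z) = -6z^2 + 14z + 3.
p(4) = 3, p'(4) = -37, so z₁ = 4 - 3/(-37) = 151/37.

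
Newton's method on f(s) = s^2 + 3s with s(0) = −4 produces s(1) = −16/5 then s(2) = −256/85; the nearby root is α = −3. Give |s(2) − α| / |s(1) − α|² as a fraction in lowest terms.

s(1) − α = −16/5 − (−3) = −16/5 + 3 = −1/5, so |s(1) − α| = 1/5.
s(2) − α = −256/85 − (−3) = −256/85 + 3 = −1/85, so |s(2) − α| = 1/85.
|s(1) − α|² = 1/25.
Ratio = (1/85) / (1/25) = 5/17.

5/17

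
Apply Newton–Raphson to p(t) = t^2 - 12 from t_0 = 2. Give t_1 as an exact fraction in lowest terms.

p'(t) = 2t.
p(2) = -8, p'(2) = 4, so t_1 = 2 - (-8)/4 = 4.

4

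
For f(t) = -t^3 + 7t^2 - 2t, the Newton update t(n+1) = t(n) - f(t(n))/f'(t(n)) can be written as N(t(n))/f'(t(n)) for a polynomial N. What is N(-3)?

f'(t) = -3t^2 + 14t - 2.
N(t) = t·f'(t) - f(t) = t·(-3t^2 + 14t - 2) - (-t^3 + 7t^2 - 2t) = -2t^3 + 7t^2.
N(-3) = 117.

117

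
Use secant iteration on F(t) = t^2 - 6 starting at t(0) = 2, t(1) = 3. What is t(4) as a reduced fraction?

F(2) = -2, F(3) = 3. t(2) = 3 - 3·(3 - 2)/(3 - (-2)) = 12/5.
F(3) = 3, F(12/5) = -6/25. t(3) = (12/5) - (-6/25)·((12/5) - 3)/((-6/25) - 3) = 22/9.
F(12/5) = -6/25, F(22/9) = -2/81. t(4) = (22/9) - (-2/81)·((22/9) - (12/5))/((-2/81) - (-6/25)) = 267/109.

267/109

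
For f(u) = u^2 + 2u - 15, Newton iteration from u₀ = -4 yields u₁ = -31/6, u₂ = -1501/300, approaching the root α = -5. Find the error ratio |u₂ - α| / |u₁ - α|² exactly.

3/25

u₁ - α = -31/6 - (-5) = -31/6 + 5 = -1/6, so |u₁ - α| = 1/6.
u₂ - α = -1501/300 - (-5) = -1501/300 + 5 = -1/300, so |u₂ - α| = 1/300.
|u₁ - α|² = 1/36.
Ratio = (1/300) / (1/36) = 3/25.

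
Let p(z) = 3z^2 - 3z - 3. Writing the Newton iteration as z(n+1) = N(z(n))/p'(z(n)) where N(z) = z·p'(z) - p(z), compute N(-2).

p'(z) = 6z - 3.
N(z) = z·p'(z) - p(z) = z·(6z - 3) - (3z^2 - 3z - 3) = 3z^2 + 3.
N(-2) = 15.

15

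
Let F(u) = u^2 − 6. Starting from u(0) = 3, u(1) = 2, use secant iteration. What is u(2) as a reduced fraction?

F(3) = 3, F(2) = −2. u(2) = 2 − (−2)·(2 − 3)/((−2) − 3) = 12/5.

12/5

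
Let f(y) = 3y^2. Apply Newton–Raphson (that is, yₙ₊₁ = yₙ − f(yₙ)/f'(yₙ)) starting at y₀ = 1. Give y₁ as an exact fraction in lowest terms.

f'(y) = 6y.
f(1) = 3, f'(1) = 6, so y₁ = 1 − 3/6 = 1/2.

1/2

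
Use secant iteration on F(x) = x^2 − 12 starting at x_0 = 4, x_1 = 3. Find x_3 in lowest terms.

52/15

F(4) = 4, F(3) = −3. x_2 = 3 − (−3)·(3 − 4)/((−3) − 4) = 24/7.
F(3) = −3, F(24/7) = −12/49. x_3 = (24/7) − (−12/49)·((24/7) − 3)/((−12/49) − (−3)) = 52/15.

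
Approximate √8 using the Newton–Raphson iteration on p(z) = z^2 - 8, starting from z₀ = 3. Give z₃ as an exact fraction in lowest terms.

665857/235416

p'(z) = 2z.
p(3) = 1, p'(3) = 6, so z₁ = 3 - 1/6 = 17/6.
p(17/6) = 1/36, p'(17/6) = 17/3, so z₂ = (17/6) - (1/36)/(17/3) = 577/204.
p(577/204) = 1/41616, p'(577/204) = 577/102, so z₃ = (577/204) - (1/41616)/(577/102) = 665857/235416.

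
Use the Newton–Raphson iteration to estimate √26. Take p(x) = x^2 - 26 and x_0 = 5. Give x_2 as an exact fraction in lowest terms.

5201/1020

p'(x) = 2x.
p(5) = -1, p'(5) = 10, so x_1 = 5 - (-1)/10 = 51/10.
p(51/10) = 1/100, p'(51/10) = 51/5, so x_2 = (51/10) - (1/100)/(51/5) = 5201/1020.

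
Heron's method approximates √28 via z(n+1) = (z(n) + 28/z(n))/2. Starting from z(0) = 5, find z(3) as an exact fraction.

62921681/11891080

z(1) = (5 + 28/5)/2 = 53/10.
z(2) = (53/10 + 28/(53/10))/2 = 5609/1060.
z(3) = (5609/1060 + 28/(5609/1060))/2 = 62921681/11891080.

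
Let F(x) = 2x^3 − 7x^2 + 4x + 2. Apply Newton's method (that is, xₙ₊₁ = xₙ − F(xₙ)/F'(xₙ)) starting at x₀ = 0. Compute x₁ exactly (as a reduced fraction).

F'(x) = 6x^2 − 14x + 4.
F(0) = 2, F'(0) = 4, so x₁ = 0 − 2/4 = −1/2.

−1/2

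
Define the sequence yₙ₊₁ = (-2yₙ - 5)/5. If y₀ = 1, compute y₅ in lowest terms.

y₁ = (-2·1 - 5)/5 = -7/5.
y₂ = (-2·(-7/5) - 5)/5 = -11/25.
y₃ = (-2·(-11/25) - 5)/5 = -103/125.
y₄ = (-2·(-103/125) - 5)/5 = -419/625.
y₅ = (-2·(-419/625) - 5)/5 = -2287/3125.

-2287/3125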